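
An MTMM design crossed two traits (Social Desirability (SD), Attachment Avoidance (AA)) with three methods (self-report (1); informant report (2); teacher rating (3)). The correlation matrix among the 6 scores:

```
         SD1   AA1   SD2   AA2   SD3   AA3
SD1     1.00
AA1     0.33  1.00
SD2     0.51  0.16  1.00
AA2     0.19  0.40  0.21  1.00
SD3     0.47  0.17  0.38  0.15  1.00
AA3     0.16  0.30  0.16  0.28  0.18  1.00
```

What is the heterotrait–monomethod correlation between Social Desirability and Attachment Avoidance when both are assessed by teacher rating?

Different traits, same method: r(SD3, AA3) = 0.18.

0.18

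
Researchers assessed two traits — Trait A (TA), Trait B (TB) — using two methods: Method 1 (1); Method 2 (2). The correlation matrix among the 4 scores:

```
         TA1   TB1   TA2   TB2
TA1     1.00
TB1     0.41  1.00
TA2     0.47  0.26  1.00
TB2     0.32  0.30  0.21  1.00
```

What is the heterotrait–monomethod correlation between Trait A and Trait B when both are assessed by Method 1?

0.41

Different traits, same method: r(TA1, TB1) = 0.41.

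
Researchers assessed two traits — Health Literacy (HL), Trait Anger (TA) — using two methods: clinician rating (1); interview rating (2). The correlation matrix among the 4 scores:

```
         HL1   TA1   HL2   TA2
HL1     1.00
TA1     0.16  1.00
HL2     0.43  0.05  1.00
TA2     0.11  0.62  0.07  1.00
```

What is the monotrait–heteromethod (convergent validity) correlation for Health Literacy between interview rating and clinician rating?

Same trait (HL), different methods: r(HL2, HL1) = 0.43.

0.43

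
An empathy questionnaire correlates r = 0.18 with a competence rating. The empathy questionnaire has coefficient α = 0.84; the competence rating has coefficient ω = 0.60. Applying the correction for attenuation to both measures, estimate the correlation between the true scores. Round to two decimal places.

r_true = r_obs / √(r_xx · r_yy) = 0.18 / √(0.84 × 0.60) = 0.18 / √0.5040 = 0.18 / 0.7099 ≈ 0.25.

0.25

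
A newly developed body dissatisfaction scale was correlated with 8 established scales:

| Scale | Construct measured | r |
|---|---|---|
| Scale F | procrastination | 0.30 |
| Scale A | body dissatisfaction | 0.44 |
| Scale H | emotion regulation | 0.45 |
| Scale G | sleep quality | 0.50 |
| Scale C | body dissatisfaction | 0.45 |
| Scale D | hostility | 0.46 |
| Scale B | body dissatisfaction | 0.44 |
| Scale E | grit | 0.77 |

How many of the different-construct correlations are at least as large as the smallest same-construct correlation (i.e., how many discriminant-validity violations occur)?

Convergent (same construct = body dissatisfaction): Scale A, Scale C, Scale B.
Smallest convergent = 0.44. Discriminant values: 0.30, 0.45, 0.50, 0.46, 0.77; count ≥ 0.44 → 4.

4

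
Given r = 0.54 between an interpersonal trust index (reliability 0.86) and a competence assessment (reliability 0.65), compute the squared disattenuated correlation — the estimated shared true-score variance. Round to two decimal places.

Disattenuated r = 0.54 / √(0.86 × 0.65) = 0.54 / 0.7477 = 0.7222.
Shared true-score variance = 0.7222² = 0.5216 ≈ 0.52.

0.52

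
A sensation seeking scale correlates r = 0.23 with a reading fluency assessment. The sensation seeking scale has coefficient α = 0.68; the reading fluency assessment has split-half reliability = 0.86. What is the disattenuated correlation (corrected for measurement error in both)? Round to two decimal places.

r_true = r_obs / √(r_xx · r_yy) = 0.23 / √(0.68 × 0.86) = 0.23 / √0.5848 = 0.23 / 0.7647 ≈ 0.30.

0.30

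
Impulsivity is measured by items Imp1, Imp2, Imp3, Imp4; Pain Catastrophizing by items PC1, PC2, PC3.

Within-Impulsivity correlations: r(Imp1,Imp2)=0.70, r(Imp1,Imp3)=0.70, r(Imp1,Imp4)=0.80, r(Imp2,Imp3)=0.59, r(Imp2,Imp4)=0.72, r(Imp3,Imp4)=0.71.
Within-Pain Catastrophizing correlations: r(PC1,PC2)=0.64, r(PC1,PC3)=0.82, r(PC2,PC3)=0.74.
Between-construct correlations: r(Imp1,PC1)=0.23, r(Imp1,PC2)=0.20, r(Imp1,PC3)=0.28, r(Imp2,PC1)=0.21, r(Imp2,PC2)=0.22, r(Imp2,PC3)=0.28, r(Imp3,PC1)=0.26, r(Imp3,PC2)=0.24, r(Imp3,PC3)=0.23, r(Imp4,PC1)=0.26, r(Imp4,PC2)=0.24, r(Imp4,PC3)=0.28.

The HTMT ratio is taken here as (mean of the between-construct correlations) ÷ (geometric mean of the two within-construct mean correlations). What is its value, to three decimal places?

Mean heterotrait r = 2.93/12 = 0.2442.
Mean within-Imp = 4.22/6 = 0.7033; mean within-PC = 2.20/3 = 0.7333.
Geometric mean = √(0.7033 × 0.7333) = 0.7181.
HTMT = 0.2442 / 0.7181 = 0.340.

0.340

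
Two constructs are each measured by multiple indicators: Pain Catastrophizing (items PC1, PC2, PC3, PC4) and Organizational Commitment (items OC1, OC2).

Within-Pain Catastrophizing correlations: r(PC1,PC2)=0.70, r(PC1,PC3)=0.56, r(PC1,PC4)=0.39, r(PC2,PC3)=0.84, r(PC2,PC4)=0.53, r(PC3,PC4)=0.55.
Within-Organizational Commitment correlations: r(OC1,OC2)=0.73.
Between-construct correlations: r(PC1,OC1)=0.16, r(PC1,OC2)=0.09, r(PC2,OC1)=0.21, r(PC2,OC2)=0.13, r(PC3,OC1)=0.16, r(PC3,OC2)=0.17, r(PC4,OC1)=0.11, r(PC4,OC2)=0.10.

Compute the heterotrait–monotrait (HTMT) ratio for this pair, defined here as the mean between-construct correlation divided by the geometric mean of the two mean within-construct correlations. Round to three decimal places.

0.214

Between-construct mean = 1.13/8 = 0.1413.
Mean within-PC = 3.57/6 = 0.5950; mean within-OC = 0.73/1 = 0.7300.
Geometric mean = √(0.5950 × 0.7300) = 0.6591.
HTMT = 0.1413 / 0.6591 = 0.214.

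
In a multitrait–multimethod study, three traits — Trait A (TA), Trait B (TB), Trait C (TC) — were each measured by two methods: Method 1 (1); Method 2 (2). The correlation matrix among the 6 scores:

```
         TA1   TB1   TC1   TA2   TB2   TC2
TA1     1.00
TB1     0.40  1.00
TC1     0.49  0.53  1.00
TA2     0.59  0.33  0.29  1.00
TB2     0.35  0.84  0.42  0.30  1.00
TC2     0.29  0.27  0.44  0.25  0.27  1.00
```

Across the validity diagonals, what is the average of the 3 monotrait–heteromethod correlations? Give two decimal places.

0.62

Convergent values: 0.59, 0.84, 0.44; mean = 1.87/3 = 0.62.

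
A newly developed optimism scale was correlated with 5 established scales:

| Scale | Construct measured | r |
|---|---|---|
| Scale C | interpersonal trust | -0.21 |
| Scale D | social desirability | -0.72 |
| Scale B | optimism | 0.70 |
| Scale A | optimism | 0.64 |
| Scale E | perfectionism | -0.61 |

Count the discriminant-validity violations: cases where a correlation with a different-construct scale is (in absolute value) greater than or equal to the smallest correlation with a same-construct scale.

1

Convergent (same construct = optimism): Scale B, Scale A.
Smallest convergent = 0.64. Discriminant |r|: 0.21, 0.72, 0.61; count ≥ 0.64 → 1.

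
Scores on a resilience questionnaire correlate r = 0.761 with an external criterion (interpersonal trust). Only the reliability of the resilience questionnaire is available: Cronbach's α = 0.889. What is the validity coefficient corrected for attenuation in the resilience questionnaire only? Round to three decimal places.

0.807

Single correction: r_c = r_obs / √r_xx = 0.761 / √0.889 = 0.761 / 0.9429 ≈ 0.807.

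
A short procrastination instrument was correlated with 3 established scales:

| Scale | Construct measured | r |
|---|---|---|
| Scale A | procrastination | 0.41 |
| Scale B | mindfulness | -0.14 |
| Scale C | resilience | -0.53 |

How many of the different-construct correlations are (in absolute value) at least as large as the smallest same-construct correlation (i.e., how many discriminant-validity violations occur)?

1

Convergent (same construct = procrastination): Scale A.
Smallest convergent = 0.41. Discriminant |r|: 0.14, 0.53; count ≥ 0.41 → 1.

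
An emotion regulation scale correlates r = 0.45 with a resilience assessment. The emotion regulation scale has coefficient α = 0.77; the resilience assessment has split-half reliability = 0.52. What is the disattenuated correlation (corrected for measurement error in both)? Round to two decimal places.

r_true = r_obs / √(r_xx · r_yy) = 0.45 / √(0.77 × 0.52) = 0.45 / √0.4004 = 0.45 / 0.6328 ≈ 0.71.

0.71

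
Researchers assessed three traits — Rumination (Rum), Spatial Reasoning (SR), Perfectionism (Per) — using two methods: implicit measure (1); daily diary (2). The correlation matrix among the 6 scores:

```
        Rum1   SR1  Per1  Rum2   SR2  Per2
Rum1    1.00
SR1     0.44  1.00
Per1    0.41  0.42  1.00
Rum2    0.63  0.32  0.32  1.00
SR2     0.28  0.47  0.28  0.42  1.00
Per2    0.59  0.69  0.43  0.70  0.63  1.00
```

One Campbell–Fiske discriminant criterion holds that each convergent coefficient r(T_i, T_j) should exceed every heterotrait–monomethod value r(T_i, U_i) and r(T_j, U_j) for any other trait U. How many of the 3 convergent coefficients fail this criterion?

3

Each convergent coefficient versus the relevant comparison correlations:
Rum (methods 1·2): 0.63 vs {0.44, 0.42, 0.41, 0.70} → fail.
SR (methods 1·2): 0.47 vs {0.44, 0.42, 0.42, 0.63} → fail.
Per (methods 1·2): 0.43 vs {0.41, 0.70, 0.42, 0.63} → fail.
3 of 3 fail.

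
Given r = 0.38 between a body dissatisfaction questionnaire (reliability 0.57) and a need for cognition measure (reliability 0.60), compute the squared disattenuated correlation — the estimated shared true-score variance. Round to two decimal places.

Disattenuated r = 0.38 / √(0.57 × 0.60) = 0.38 / 0.5848 = 0.6498.
Shared true-score variance = 0.6498² = 0.4222 ≈ 0.42.

0.42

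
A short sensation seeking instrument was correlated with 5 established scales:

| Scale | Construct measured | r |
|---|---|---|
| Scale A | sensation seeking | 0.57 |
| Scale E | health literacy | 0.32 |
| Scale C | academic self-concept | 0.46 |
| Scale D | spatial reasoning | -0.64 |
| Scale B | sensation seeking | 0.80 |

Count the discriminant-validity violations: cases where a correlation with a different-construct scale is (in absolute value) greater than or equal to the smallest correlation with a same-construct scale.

1

Convergent (same construct = sensation seeking): Scale A, Scale B.
Smallest convergent = 0.57. Discriminant |r|: 0.32, 0.46, 0.64; count ≥ 0.57 → 1.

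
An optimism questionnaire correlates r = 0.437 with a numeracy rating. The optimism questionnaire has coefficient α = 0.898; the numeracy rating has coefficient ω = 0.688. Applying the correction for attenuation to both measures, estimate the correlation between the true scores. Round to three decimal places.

r_true = r_obs / √(r_xx · r_yy) = 0.437 / √(0.898 × 0.688) = 0.437 / √0.617824 = 0.437 / 0.7860 ≈ 0.556.

0.556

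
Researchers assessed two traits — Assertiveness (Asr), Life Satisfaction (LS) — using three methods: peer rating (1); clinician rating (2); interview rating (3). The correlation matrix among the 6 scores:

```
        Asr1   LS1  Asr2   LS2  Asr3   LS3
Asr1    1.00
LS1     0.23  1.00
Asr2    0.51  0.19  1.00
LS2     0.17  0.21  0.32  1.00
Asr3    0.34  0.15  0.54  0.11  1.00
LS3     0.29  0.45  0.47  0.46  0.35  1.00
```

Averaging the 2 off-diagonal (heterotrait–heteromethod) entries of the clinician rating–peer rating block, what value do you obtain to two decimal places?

0.18

HTHM values (method 2 × method 1): 0.19, 0.17; mean = 0.36/2 = 0.18.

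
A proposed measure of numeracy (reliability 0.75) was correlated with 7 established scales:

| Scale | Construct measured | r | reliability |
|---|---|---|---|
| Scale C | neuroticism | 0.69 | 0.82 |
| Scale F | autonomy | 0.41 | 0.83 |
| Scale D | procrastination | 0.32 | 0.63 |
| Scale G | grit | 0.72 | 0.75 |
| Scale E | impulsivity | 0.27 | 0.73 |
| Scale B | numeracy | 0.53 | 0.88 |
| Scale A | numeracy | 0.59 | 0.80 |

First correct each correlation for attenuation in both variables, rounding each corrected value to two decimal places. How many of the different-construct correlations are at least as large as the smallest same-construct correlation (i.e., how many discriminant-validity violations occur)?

2

Disattenuated r (r / √(r_scale · r_new)):
  Scale C (disc): 0.69 / √(0.82·0.75) = 0.88
  Scale F (disc): 0.41 / √(0.83·0.75) = 0.52
  Scale D (disc): 0.32 / √(0.63·0.75) = 0.47
  Scale G (disc): 0.72 / √(0.75·0.75) = 0.96
  Scale E (disc): 0.27 / √(0.73·0.75) = 0.36
  Scale B (conv): 0.53 / √(0.88·0.75) = 0.65
  Scale A (conv): 0.59 / √(0.80·0.75) = 0.76
Smallest convergent = 0.65. Discriminant values: 0.88, 0.52, 0.47, 0.96, 0.36; count ≥ 0.65 → 2.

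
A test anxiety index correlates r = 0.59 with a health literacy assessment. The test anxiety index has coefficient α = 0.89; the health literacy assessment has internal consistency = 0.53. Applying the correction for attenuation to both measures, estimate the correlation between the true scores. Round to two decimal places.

0.86

r_true = r_obs / √(r_xx · r_yy) = 0.59 / √(0.89 × 0.53) = 0.59 / √0.4717 = 0.59 / 0.6868 ≈ 0.86.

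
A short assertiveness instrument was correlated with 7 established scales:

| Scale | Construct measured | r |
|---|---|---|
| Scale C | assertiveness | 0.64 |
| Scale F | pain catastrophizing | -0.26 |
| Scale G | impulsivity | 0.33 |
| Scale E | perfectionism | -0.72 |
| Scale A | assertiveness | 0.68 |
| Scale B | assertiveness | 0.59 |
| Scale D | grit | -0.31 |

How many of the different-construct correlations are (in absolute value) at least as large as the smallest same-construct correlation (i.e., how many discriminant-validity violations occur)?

Convergent (same construct = assertiveness): Scale C, Scale A, Scale B.
Smallest convergent = 0.59. Discriminant |r|: 0.26, 0.33, 0.72, 0.31; count ≥ 0.59 → 1.

1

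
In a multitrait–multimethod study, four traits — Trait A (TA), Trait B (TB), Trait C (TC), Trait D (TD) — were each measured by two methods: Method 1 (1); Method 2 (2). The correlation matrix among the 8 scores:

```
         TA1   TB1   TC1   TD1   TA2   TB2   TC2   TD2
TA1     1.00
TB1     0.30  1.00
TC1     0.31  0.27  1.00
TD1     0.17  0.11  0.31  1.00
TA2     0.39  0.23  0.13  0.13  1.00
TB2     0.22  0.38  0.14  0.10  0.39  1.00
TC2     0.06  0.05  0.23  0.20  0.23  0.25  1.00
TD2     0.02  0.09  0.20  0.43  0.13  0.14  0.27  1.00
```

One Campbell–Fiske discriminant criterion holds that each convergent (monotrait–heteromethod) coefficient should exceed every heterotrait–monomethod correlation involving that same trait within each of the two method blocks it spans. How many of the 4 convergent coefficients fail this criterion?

Convergent coefficients and their comparison sets:
TA (methods 1·2): 0.39 vs {0.30, 0.39, 0.31, 0.23, 0.17, 0.13} → fail.
TB (methods 1·2): 0.38 vs {0.30, 0.39, 0.27, 0.25, 0.11, 0.14} → fail.
TC (methods 1·2): 0.23 vs {0.31, 0.23, 0.27, 0.25, 0.31, 0.27} → fail.
TD (methods 1·2): 0.43 vs {0.17, 0.13, 0.11, 0.14, 0.31, 0.27} → pass.
3 of 4 fail.

3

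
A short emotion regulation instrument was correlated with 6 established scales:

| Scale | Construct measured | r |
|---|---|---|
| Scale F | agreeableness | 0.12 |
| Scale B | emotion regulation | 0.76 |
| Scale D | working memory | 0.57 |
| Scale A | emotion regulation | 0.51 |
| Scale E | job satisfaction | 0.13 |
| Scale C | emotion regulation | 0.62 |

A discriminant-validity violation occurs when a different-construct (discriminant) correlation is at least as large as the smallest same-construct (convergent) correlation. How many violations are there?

Convergent (same construct = emotion regulation): Scale B, Scale A, Scale C.
Smallest convergent = 0.51. Discriminant values: 0.12, 0.57, 0.13; count ≥ 0.51 → 1.

1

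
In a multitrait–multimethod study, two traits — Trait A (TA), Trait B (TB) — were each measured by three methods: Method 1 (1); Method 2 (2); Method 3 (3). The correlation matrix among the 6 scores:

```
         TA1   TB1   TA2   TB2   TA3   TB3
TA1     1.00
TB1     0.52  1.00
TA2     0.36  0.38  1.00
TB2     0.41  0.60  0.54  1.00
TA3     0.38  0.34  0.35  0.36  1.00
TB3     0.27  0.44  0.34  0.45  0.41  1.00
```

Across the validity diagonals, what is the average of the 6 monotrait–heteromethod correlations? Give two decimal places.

0.43

Convergent values: 0.36, 0.38, 0.35, 0.60, 0.44, 0.45; mean = 2.58/6 = 0.43.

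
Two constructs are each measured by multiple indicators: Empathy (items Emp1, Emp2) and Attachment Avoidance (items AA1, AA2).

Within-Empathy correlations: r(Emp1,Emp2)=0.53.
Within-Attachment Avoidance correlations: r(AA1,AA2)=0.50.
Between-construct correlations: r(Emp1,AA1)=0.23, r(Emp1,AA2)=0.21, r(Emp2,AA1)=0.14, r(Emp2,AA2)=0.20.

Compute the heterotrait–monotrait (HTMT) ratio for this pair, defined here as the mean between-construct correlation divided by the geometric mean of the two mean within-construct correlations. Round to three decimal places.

Mean heterotrait r = 0.78/4 = 0.1950.
Mean within-Emp = 0.53/1 = 0.5300; mean within-AA = 0.50/1 = 0.5000.
Geometric mean = √(0.5300 × 0.5000) = 0.5148.
HTMT = 0.1950 / 0.5148 = 0.379.

0.379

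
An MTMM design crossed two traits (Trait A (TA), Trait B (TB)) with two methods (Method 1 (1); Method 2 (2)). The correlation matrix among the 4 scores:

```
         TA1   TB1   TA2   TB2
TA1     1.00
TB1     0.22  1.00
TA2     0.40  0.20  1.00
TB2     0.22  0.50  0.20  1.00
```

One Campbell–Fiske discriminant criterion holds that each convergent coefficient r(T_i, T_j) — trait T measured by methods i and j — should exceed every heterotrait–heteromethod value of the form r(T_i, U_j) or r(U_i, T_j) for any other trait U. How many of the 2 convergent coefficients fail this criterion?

0

Convergent coefficients and their comparison sets:
TA (methods 1·2): 0.40 vs {0.22, 0.20} → pass.
TB (methods 1·2): 0.50 vs {0.20, 0.22} → pass.
0 of 2 fail.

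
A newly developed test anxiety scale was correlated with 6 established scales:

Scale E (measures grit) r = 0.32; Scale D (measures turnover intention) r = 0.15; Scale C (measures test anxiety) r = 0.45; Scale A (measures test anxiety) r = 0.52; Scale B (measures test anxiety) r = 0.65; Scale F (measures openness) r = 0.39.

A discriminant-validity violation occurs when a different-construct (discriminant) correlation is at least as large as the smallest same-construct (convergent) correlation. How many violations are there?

0

Convergent (same construct = test anxiety): Scale C, Scale A, Scale B.
Smallest convergent = 0.45. Discriminant values: 0.32, 0.15, 0.39; count ≥ 0.45 → 0.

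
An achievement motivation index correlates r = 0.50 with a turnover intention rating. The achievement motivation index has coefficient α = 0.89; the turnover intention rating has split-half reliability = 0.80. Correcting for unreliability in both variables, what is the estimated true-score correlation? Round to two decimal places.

0.59

r_true = r_obs / √(r_xx · r_yy) = 0.50 / √(0.89 × 0.80) = 0.50 / √0.7120 = 0.50 / 0.8438 ≈ 0.59.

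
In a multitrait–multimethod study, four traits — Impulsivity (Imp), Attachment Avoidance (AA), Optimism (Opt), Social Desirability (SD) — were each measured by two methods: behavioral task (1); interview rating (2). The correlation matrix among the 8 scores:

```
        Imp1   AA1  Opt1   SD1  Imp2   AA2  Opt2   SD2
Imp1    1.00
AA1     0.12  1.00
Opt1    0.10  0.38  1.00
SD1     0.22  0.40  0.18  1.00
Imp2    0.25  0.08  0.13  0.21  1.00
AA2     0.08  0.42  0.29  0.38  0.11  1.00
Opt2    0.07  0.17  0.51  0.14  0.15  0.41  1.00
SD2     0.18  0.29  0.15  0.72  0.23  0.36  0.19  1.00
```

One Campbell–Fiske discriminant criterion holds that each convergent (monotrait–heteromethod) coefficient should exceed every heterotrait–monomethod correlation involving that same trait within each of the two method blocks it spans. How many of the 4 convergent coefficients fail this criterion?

0

Convergent coefficients and their comparison sets:
Imp (methods 1·2): 0.25 vs {0.12, 0.11, 0.10, 0.15, 0.22, 0.23} → pass.
AA (methods 1·2): 0.42 vs {0.12, 0.11, 0.38, 0.41, 0.40, 0.36} → pass.
Opt (methods 1·2): 0.51 vs {0.10, 0.15, 0.38, 0.41, 0.18, 0.19} → pass.
SD (methods 1·2): 0.72 vs {0.22, 0.23, 0.40, 0.36, 0.18, 0.19} → pass.
0 of 4 fail.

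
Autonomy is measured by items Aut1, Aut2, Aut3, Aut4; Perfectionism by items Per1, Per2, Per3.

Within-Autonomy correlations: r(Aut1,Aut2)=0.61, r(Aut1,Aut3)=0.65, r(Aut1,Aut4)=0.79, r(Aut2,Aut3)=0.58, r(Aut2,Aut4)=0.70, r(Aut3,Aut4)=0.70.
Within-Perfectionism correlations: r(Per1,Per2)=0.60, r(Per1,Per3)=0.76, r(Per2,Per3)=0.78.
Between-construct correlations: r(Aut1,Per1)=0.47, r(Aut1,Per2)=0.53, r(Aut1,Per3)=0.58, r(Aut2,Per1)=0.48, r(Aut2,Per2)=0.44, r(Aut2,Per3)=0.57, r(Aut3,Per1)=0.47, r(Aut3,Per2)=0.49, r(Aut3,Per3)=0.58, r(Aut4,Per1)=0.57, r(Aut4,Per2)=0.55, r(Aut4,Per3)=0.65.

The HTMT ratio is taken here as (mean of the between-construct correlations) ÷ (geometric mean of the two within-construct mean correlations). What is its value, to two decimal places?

Between-construct mean = 6.38/12 = 0.5317.
Mean within-Aut = 4.03/6 = 0.6717; mean within-Per = 2.14/3 = 0.7133.
Geometric mean = √(0.6717 × 0.7133) = 0.6922.
HTMT = 0.5317 / 0.6922 = 0.77.

0.77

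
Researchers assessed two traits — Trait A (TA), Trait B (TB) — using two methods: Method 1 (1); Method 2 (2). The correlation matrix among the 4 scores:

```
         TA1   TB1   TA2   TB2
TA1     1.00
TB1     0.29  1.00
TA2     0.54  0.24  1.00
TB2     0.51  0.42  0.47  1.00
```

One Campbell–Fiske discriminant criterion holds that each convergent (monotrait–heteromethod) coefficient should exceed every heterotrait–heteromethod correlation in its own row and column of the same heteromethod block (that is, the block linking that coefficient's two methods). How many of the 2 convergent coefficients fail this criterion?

1

Each convergent coefficient versus the relevant comparison correlations:
TA (methods 1·2): 0.54 vs {0.51, 0.24} → pass.
TB (methods 1·2): 0.42 vs {0.24, 0.51} → fail.
1 of 2 fail.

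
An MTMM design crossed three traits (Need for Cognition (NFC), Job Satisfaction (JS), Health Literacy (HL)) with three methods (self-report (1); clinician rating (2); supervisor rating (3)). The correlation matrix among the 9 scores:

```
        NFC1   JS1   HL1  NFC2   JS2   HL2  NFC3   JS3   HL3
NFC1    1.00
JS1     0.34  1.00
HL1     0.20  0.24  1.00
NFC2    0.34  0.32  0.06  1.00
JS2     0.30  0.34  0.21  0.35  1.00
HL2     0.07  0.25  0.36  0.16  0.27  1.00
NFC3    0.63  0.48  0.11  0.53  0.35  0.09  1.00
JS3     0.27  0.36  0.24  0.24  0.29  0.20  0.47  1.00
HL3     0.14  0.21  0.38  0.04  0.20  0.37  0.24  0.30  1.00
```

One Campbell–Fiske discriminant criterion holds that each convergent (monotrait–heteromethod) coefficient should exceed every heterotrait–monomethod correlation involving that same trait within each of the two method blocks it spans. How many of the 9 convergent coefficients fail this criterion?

Each convergent coefficient versus the relevant comparison correlations:
NFC (methods 1·2): 0.34 vs {0.34, 0.35, 0.20, 0.16} → fail.
NFC (methods 1·3): 0.63 vs {0.34, 0.47, 0.20, 0.24} → pass.
NFC (methods 2·3): 0.53 vs {0.35, 0.47, 0.16, 0.24} → pass.
JS (methods 1·2): 0.34 vs {0.34, 0.35, 0.24, 0.27} → fail.
JS (methods 1·3): 0.36 vs {0.34, 0.47, 0.24, 0.30} → fail.
JS (methods 2·3): 0.29 vs {0.35, 0.47, 0.27, 0.30} → fail.
HL (methods 1·2): 0.36 vs {0.20, 0.16, 0.24, 0.27} → pass.
HL (methods 1·3): 0.38 vs {0.20, 0.24, 0.24, 0.30} → pass.
HL (methods 2·3): 0.37 vs {0.16, 0.24, 0.27, 0.30} → pass.
4 of 9 fail.

4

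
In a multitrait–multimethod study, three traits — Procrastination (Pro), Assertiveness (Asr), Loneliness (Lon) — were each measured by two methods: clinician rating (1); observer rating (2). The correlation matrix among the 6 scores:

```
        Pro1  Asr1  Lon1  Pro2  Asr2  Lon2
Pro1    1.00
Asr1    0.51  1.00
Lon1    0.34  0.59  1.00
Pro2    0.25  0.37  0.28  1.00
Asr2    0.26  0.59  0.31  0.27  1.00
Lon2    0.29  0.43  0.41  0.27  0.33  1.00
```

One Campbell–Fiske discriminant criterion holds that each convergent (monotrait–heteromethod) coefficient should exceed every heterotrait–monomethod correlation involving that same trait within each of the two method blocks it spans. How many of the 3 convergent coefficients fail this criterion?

Each convergent coefficient versus the relevant comparison correlations:
Pro (methods 1·2): 0.25 vs {0.51, 0.27, 0.34, 0.27} → fail.
Asr (methods 1·2): 0.59 vs {0.51, 0.27, 0.59, 0.33} → fail.
Lon (methods 1·2): 0.41 vs {0.34, 0.27, 0.59, 0.33} → fail.
3 of 3 fail.

3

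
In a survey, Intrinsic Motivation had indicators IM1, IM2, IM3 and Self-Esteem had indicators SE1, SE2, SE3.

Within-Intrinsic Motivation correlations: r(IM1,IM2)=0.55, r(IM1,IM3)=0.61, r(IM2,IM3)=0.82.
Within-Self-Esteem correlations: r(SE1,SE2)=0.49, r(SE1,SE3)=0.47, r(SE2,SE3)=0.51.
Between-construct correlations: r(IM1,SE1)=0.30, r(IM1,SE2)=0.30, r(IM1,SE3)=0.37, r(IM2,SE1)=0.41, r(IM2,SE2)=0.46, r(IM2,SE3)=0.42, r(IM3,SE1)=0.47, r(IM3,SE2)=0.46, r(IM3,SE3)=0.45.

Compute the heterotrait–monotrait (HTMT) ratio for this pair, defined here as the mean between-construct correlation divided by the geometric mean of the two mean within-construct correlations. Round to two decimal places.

Mean heterotrait r = 3.64/9 = 0.4044.
Mean within-IM = 1.98/3 = 0.6600; mean within-SE = 1.47/3 = 0.4900.
Geometric mean = √(0.6600 × 0.4900) = 0.5687.
HTMT = 0.4044 / 0.5687 = 0.71.

0.71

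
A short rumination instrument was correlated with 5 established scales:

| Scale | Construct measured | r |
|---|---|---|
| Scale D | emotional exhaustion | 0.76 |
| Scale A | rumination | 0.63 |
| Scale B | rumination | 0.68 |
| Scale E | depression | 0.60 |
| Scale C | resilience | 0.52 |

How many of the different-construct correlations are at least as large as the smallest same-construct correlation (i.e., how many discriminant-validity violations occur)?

1

Convergent (same construct = rumination): Scale A, Scale B.
Smallest convergent = 0.63. Discriminant values: 0.76, 0.60, 0.52; count ≥ 0.63 → 1.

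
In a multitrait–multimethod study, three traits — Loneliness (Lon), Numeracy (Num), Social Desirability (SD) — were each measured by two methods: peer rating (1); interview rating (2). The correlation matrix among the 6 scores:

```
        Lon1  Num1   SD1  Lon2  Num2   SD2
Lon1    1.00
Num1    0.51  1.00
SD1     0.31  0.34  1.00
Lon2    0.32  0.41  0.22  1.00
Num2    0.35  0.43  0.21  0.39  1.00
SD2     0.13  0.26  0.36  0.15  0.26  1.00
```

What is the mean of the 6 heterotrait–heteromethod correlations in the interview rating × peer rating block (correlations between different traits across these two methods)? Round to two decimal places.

HTHM values (method 2 × method 1): 0.41, 0.22, 0.35, 0.21, 0.13, 0.26; mean = 1.58/6 = 0.26.

0.26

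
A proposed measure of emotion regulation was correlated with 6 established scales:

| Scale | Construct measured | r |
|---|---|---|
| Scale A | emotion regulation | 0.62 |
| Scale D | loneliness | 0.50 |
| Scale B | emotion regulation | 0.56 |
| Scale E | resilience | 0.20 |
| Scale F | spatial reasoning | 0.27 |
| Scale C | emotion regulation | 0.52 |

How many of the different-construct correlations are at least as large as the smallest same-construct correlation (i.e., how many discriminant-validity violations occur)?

Convergent (same construct = emotion regulation): Scale A, Scale B, Scale C.
Smallest convergent = 0.52. Discriminant values: 0.50, 0.20, 0.27; count ≥ 0.52 → 0.

0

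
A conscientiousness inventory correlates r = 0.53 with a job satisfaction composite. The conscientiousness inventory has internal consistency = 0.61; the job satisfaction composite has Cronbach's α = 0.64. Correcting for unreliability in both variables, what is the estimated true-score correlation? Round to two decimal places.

r_true = r_obs / √(r_xx · r_yy) = 0.53 / √(0.61 × 0.64) = 0.53 / √0.3904 = 0.53 / 0.6248 ≈ 0.85.

0.85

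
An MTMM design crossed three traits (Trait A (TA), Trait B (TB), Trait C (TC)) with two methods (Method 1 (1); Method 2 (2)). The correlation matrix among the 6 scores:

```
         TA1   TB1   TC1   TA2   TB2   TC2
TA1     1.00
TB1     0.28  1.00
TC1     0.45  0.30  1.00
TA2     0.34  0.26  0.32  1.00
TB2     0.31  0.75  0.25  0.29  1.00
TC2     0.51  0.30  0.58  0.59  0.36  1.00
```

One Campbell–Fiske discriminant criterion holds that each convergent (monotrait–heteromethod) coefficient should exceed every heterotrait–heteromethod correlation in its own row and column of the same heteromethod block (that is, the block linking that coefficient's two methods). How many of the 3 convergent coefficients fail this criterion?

Each convergent coefficient versus the relevant comparison correlations:
TA (methods 1·2): 0.34 vs {0.31, 0.26, 0.51, 0.32} → fail.
TB (methods 1·2): 0.75 vs {0.26, 0.31, 0.30, 0.25} → pass.
TC (methods 1·2): 0.58 vs {0.32, 0.51, 0.25, 0.30} → pass.
1 of 3 fail.

1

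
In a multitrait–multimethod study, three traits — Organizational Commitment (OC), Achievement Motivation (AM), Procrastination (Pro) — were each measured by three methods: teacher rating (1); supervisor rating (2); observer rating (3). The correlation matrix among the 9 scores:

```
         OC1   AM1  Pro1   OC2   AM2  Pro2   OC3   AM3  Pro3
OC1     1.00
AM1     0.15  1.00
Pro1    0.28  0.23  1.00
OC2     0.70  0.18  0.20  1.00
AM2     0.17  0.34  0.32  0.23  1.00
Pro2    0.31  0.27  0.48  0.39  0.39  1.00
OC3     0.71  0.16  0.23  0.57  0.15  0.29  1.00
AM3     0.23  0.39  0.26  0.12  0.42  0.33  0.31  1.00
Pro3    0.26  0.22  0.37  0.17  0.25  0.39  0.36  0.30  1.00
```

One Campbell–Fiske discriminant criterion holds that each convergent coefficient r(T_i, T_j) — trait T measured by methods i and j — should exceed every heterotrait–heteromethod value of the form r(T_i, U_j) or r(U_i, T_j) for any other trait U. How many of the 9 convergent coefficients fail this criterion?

Convergent coefficients and their comparison sets:
OC (methods 1·2): 0.70 vs {0.17, 0.18, 0.31, 0.20} → pass.
OC (methods 1·3): 0.71 vs {0.23, 0.16, 0.26, 0.23} → pass.
OC (methods 2·3): 0.57 vs {0.12, 0.15, 0.17, 0.29} → pass.
AM (methods 1·2): 0.34 vs {0.18, 0.17, 0.27, 0.32} → pass.
AM (methods 1·3): 0.39 vs {0.16, 0.23, 0.22, 0.26} → pass.
AM (methods 2·3): 0.42 vs {0.15, 0.12, 0.25, 0.33} → pass.
Pro (methods 1·2): 0.48 vs {0.20, 0.31, 0.32, 0.27} → pass.
Pro (methods 1·3): 0.37 vs {0.23, 0.26, 0.26, 0.22} → pass.
Pro (methods 2·3): 0.39 vs {0.29, 0.17, 0.33, 0.25} → pass.
0 of 9 fail.

0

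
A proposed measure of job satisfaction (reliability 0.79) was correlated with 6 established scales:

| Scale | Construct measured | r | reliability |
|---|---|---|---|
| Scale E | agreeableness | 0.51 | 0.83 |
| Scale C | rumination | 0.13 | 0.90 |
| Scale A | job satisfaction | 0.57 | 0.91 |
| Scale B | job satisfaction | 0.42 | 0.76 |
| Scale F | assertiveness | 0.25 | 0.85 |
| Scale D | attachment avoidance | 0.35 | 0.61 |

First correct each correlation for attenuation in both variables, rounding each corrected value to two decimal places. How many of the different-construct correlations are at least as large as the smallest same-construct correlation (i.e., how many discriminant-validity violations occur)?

1

Disattenuated r (r / √(r_scale · r_new)):
  Scale E (disc): 0.51 / √(0.83·0.79) = 0.63
  Scale C (disc): 0.13 / √(0.90·0.79) = 0.15
  Scale A (conv): 0.57 / √(0.91·0.79) = 0.67
  Scale B (conv): 0.42 / √(0.76·0.79) = 0.54
  Scale F (disc): 0.25 / √(0.85·0.79) = 0.31
  Scale D (disc): 0.35 / √(0.61·0.79) = 0.50
Smallest convergent = 0.54. Discriminant values: 0.63, 0.15, 0.31, 0.50; count ≥ 0.54 → 1.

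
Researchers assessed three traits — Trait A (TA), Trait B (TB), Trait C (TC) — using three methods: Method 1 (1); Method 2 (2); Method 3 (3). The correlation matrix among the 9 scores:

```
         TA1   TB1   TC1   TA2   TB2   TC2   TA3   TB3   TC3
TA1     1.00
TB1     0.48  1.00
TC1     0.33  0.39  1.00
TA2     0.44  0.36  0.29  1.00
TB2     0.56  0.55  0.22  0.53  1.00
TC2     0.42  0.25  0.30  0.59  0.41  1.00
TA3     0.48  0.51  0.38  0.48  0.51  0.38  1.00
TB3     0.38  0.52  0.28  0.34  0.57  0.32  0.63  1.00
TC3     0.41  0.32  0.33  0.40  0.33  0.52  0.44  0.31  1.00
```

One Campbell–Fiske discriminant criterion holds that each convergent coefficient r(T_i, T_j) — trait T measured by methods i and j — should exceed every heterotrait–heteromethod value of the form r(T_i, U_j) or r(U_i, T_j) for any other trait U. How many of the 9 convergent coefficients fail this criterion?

Each convergent coefficient versus the relevant comparison correlations:
TA (methods 1·2): 0.44 vs {0.56, 0.36, 0.42, 0.29} → fail.
TA (methods 1·3): 0.48 vs {0.38, 0.51, 0.41, 0.38} → fail.
TA (methods 2·3): 0.48 vs {0.34, 0.51, 0.40, 0.38} → fail.
TB (methods 1·2): 0.55 vs {0.36, 0.56, 0.25, 0.22} → fail.
TB (methods 1·3): 0.52 vs {0.51, 0.38, 0.32, 0.28} → pass.
TB (methods 2·3): 0.57 vs {0.51, 0.34, 0.33, 0.32} → pass.
TC (methods 1·2): 0.30 vs {0.29, 0.42, 0.22, 0.25} → fail.
TC (methods 1·3): 0.33 vs {0.38, 0.41, 0.28, 0.32} → fail.
TC (methods 2·3): 0.52 vs {0.38, 0.40, 0.32, 0.33} → pass.
6 of 9 fail.

6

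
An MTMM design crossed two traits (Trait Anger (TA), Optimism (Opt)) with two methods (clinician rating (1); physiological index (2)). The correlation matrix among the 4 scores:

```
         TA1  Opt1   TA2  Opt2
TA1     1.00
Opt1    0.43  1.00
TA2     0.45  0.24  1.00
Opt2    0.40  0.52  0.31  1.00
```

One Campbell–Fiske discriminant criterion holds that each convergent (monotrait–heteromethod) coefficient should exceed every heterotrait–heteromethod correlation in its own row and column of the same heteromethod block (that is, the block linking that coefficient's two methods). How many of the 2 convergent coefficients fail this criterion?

0

Each convergent coefficient versus the relevant comparison correlations:
TA (methods 1·2): 0.45 vs {0.40, 0.24} → pass.
Opt (methods 1·2): 0.52 vs {0.24, 0.40} → pass.
0 of 2 fail.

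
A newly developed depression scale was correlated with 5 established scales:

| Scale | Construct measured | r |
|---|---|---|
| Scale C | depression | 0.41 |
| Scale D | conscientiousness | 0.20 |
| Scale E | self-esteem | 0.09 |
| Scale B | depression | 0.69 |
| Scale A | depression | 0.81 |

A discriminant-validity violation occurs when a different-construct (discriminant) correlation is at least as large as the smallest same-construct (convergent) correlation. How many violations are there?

Convergent (same construct = depression): Scale C, Scale B, Scale A.
Smallest convergent = 0.41. Discriminant values: 0.20, 0.09; count ≥ 0.41 → 0.

0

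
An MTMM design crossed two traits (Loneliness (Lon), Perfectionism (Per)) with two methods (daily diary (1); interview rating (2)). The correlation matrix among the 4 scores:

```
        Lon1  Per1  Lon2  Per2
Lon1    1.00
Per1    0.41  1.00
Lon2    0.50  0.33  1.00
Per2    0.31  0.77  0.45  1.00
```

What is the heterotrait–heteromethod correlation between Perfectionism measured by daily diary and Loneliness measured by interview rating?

Different traits and methods: r(Per1, Lon2) = 0.33.

0.33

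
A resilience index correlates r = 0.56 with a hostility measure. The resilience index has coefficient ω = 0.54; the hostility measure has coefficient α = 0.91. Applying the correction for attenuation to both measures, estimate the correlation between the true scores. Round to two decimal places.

0.80

r_true = r_obs / √(r_xx · r_yy) = 0.56 / √(0.54 × 0.91) = 0.56 / √0.4914 = 0.56 / 0.7010 ≈ 0.80.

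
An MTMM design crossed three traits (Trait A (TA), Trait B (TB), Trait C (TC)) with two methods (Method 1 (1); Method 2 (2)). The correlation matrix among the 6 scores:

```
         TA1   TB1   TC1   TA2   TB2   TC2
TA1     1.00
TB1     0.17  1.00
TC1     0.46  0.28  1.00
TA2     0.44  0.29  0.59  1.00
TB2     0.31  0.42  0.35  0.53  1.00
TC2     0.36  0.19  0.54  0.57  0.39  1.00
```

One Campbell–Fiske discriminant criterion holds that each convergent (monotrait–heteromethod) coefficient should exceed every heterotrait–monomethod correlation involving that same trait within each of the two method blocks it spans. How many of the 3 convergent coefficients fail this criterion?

3

Checking each validity diagonal entry against its comparison values:
TA (methods 1·2): 0.44 vs {0.17, 0.53, 0.46, 0.57} → fail.
TB (methods 1·2): 0.42 vs {0.17, 0.53, 0.28, 0.39} → fail.
TC (methods 1·2): 0.54 vs {0.46, 0.57, 0.28, 0.39} → fail.
3 of 3 fail.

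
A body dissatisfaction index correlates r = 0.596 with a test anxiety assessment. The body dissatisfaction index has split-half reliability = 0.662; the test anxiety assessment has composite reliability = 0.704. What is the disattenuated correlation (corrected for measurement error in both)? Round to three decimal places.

0.873

r_true = r_obs / √(r_xx · r_yy) = 0.596 / √(0.662 × 0.704) = 0.596 / √0.466048 = 0.596 / 0.6827 ≈ 0.873.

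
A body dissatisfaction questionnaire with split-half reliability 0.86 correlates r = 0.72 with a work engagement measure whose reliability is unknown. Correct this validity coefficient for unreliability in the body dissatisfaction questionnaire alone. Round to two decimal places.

0.78

Single correction: r_c = r_obs / √r_xx = 0.72 / √0.86 = 0.72 / 0.9274 ≈ 0.78.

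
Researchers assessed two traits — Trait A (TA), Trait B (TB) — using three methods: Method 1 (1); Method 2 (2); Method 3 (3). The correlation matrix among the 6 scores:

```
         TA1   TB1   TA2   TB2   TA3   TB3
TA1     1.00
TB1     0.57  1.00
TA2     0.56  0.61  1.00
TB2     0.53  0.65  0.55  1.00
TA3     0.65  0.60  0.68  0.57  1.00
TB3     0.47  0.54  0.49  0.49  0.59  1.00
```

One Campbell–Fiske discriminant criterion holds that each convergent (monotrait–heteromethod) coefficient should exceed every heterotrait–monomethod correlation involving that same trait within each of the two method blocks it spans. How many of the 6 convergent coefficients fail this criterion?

3

Checking each validity diagonal entry against its comparison values:
TA (methods 1·2): 0.56 vs {0.57, 0.55} → fail.
TA (methods 1·3): 0.65 vs {0.57, 0.59} → pass.
TA (methods 2·3): 0.68 vs {0.55, 0.59} → pass.
TB (methods 1·2): 0.65 vs {0.57, 0.55} → pass.
TB (methods 1·3): 0.54 vs {0.57, 0.59} → fail.
TB (methods 2·3): 0.49 vs {0.55, 0.59} → fail.
3 of 6 fail.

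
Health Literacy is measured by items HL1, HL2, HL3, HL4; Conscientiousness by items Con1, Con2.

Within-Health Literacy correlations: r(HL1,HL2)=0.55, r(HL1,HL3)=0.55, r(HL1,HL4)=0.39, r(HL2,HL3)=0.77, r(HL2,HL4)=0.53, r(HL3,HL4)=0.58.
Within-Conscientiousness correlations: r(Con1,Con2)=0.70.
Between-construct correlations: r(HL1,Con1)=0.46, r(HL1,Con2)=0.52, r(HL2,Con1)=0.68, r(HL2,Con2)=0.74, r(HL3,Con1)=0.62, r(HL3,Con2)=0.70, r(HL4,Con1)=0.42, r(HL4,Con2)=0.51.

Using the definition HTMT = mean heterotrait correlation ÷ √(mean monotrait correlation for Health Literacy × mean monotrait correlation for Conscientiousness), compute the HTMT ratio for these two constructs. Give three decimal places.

Mean heterotrait r = 4.65/8 = 0.5813.
Mean within-HL = 3.37/6 = 0.5617; mean within-Con = 0.70/1 = 0.7000.
Geometric mean = √(0.5617 × 0.7000) = 0.6270.
HTMT = 0.5813 / 0.6270 = 0.927.

0.927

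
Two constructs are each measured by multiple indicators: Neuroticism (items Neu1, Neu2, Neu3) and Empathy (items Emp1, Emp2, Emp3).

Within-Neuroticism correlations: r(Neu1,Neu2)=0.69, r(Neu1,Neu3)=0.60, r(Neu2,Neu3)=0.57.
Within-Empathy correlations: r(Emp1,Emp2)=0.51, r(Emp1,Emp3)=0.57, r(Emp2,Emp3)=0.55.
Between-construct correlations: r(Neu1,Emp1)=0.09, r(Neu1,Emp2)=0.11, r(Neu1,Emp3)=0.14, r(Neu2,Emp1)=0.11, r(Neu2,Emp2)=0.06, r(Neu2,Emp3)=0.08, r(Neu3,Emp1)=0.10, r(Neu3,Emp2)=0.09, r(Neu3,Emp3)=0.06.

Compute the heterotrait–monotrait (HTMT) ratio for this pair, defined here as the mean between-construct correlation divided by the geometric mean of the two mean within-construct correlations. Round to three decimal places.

0.161

Between-construct mean = 0.84/9 = 0.0933.
Mean within-Neu = 1.86/3 = 0.6200; mean within-Emp = 1.63/3 = 0.5433.
Geometric mean = √(0.6200 × 0.5433) = 0.5804.
HTMT = 0.0933 / 0.5804 = 0.161.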